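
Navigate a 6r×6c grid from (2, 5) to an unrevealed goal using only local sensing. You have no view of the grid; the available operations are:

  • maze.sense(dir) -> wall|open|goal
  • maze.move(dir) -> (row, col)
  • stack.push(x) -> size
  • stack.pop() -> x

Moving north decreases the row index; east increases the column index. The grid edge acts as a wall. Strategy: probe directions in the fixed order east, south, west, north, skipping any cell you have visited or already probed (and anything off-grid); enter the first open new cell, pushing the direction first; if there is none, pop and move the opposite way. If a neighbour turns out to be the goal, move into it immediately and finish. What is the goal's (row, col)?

Step: maze.sense[dir: south]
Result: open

Step: stack.push[x: south]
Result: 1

Step: maze.move[dir: south]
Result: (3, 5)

Step: maze.sense[dir: south]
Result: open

Step: stack.push[x: south]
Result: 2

Step: maze.move[dir: south]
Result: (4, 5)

Step: maze.sense[dir: south]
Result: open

Step: stack.push[x: south]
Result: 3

Step: maze.move[dir: south]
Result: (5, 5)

Step: maze.sense[dir: west]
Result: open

Step: stack.push[x: west]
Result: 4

Step: maze.move[dir: west]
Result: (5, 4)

Step: maze.sense[dir: west]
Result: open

Step: stack.push[x: west]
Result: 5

Step: maze.move[dir: west]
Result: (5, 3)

Step: maze.sense[dir: west]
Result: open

Step: stack.push[x: west]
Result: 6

Step: maze.move[dir: west]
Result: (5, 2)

Step: maze.sense[dir: west]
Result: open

Step: stack.push[x: west]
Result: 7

Step: maze.move[dir: west]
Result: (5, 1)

Step: maze.sense[dir: west]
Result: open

Step: stack.push[x: west]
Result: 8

Step: maze.move[dir: west]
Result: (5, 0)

Step: maze.sense[dir: north]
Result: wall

Step: stack.pop[]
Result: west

Step: maze.move[dir: east]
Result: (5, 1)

Step: maze.sense[dir: north]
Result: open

Step: stack.push[x: north]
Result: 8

Step: maze.move[dir: north]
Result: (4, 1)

Step: maze.sense[dir: east]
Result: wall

Step: maze.sense[dir: north]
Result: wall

Step: stack.pop[]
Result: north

Step: maze.move[dir: south]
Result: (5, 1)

Step: stack.pop[]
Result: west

Step: maze.move[dir: east]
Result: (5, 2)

Step: stack.pop[]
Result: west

Step: maze.move[dir: east]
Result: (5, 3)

Step: maze.sense[dir: north]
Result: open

Step: stack.push[x: north]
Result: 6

Step: maze.move[dir: north]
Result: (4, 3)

Step: maze.sense[dir: east]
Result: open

Step: stack.push[x: east]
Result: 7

Step: maze.move[dir: east]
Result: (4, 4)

Step: maze.sense[dir: north]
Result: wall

Step: stack.pop[]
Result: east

Step: maze.move[dir: west]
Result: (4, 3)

Step: maze.sense[dir: north]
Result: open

Step: stack.push[x: north]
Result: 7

Step: maze.move[dir: north]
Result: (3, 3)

Step: maze.sense[dir: west]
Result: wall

Step: maze.sense[dir: north]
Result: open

Step: stack.push[x: north]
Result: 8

Step: maze.move[dir: north]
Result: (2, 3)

Step: maze.sense[dir: east]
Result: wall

Step: maze.sense[dir: west]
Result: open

Step: stack.push[x: west]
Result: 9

Step: maze.move[dir: west]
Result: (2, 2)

Step: maze.sense[dir: west]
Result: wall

Step: maze.sense[dir: north]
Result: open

Step: stack.push[x: north]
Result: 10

Step: maze.move[dir: north]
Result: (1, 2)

Step: maze.sense[dir: east]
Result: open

Step: stack.push[x: east]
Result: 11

Step: maze.move[dir: east]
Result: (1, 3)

Step: maze.sense[dir: east]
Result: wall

Step: maze.sense[dir: north]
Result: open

Step: stack.push[x: north]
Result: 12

Step: maze.move[dir: north]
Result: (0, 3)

Step: maze.sense[dir: east]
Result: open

Step: stack.push[x: east]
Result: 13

Step: maze.move[dir: east]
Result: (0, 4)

Step: maze.sense[dir: east]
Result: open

Step: stack.push[x: east]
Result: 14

Step: maze.move[dir: east]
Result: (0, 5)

Step: maze.sense[dir: south]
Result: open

Step: stack.push[x: south]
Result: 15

Step: maze.move[dir: south]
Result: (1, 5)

Step: stack.pop[]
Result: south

Step: maze.move[dir: north]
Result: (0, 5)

Step: stack.pop[]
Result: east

Step: maze.move[dir: west]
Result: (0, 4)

Step: stack.pop[]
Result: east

Step: maze.move[dir: west]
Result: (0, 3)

Step: maze.sense[dir: west]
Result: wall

Step: stack.pop[]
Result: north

Step: maze.move[dir: south]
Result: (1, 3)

Step: stack.pop[]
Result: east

Step: maze.move[dir: west]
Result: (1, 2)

Step: maze.sense[dir: west]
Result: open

Step: stack.push[x: west]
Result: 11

Step: maze.move[dir: west]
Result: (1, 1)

Step: maze.sense[dir: west]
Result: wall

Step: maze.sense[dir: north]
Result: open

Step: stack.push[x: north]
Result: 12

Step: maze.move[dir: north]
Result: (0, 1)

Step: maze.sense[dir: west]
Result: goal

Step: maze.move[dir: west]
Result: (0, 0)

Answer: (0, 0)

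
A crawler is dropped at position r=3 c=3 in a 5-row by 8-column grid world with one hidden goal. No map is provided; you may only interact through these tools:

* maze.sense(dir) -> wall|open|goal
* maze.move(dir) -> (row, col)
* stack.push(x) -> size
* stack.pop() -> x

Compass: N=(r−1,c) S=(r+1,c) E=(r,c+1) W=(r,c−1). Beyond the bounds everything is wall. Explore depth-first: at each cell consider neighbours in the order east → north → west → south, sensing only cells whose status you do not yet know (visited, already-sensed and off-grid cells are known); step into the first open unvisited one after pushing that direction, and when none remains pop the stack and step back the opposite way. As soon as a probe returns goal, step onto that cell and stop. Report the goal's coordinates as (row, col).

% sense(east) : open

% push(east) : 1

% move(east) : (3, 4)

% sense(east) : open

% push(east) : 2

% move(east) : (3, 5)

% sense(east) : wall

% sense(north) : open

% push(north) : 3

% move(north) : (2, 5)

% sense(east) : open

% push(east) : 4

% move(east) : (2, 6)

% sense(east) : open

% push(east) : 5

% move(east) : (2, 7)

% sense(north) : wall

% sense(south) : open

% push(south) : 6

% move(south) : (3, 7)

% sense(south) : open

% push(south) : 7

% move(south) : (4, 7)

% sense(west) : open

% push(west) : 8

% move(west) : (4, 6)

% sense(west) : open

% push(west) : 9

% move(west) : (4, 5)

% sense(west) : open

% push(west) : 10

% move(west) : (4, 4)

% sense(west) : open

% push(west) : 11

% move(west) : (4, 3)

% sense(west) : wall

% pop() : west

% move(east) : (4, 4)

% pop() : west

% move(east) : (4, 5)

% pop() : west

% move(east) : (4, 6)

% pop() : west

% move(east) : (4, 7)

% pop() : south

% move(north) : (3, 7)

% pop() : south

% move(north) : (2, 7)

% pop() : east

% move(west) : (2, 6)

% sense(north) : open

% push(north) : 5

% move(north) : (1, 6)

% sense(north) : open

% push(north) : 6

% move(north) : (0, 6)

% sense(east) : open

% push(east) : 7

% move(east) : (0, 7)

% pop() : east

% move(west) : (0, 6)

% sense(west) : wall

% pop() : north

% move(south) : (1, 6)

% sense(west) : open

% push(west) : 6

% move(west) : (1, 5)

% sense(west) : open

% push(west) : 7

% move(west) : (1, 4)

% sense(north) : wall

% sense(west) : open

% push(west) : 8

% move(west) : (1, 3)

% sense(north) : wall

% sense(west) : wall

% sense(south) : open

% push(south) : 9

% move(south) : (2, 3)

% sense(east) : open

% push(east) : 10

% move(east) : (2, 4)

% pop() : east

% move(west) : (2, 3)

% sense(west) : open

% push(west) : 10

% move(west) : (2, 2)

% sense(west) : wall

% sense(south) : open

% push(south) : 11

% move(south) : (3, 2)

% sense(west) : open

% push(west) : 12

% move(west) : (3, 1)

% sense(west) : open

% push(west) : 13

% move(west) : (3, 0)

% sense(north) : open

% push(north) : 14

% move(north) : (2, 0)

% sense(north) : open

% push(north) : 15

% move(north) : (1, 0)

% sense(east) : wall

% sense(north) : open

% push(north) : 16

% move(north) : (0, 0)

% sense(east) : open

% push(east) : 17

% move(east) : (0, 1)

% sense(east) : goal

% move(east) : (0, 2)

Answer: (0, 2)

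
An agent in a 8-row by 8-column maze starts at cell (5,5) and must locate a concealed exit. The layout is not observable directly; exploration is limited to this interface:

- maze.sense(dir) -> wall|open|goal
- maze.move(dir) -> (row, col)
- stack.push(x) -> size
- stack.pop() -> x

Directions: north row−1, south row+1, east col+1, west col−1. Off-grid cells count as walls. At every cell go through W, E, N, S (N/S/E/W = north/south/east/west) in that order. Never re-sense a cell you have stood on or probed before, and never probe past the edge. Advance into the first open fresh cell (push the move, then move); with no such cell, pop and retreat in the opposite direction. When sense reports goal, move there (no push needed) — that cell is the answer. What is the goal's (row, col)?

// sense(west) -> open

// push(west) -> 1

// move(west) -> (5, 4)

// sense(west) -> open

// push(west) -> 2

// move(west) -> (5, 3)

// sense(west) -> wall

// sense(north) -> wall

// sense(south) -> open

// push(south) -> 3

// move(south) -> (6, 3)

// sense(west) -> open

// push(west) -> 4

// move(west) -> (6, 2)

// sense(west) -> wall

// sense(south) -> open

// push(south) -> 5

// move(south) -> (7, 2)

// sense(west) -> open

// push(west) -> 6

// move(west) -> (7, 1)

// sense(west) -> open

// push(west) -> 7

// move(west) -> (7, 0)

// sense(north) -> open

// push(north) -> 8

// move(north) -> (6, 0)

// sense(north) -> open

// push(north) -> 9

// move(north) -> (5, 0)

// sense(east) -> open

// push(east) -> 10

// move(east) -> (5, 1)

// sense(north) -> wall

// pop() -> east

// move(west) -> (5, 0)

// sense(north) -> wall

// pop() -> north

// move(south) -> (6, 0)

// pop() -> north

// move(south) -> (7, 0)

// pop() -> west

// move(east) -> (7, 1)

// pop() -> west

// move(east) -> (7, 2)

// sense(east) -> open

// push(east) -> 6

// move(east) -> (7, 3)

// sense(east) -> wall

// pop() -> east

// move(west) -> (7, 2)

// pop() -> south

// move(north) -> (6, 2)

// pop() -> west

// move(east) -> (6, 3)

// sense(east) -> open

// push(east) -> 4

// move(east) -> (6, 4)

// sense(east) -> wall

// pop() -> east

// move(west) -> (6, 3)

// pop() -> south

// move(north) -> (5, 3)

// pop() -> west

// move(east) -> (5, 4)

// sense(north) -> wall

// pop() -> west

// move(east) -> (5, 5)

// sense(east) -> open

// push(east) -> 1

// move(east) -> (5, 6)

// sense(east) -> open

// push(east) -> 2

// move(east) -> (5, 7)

// sense(north) -> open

// push(north) -> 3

// move(north) -> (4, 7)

// sense(west) -> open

// push(west) -> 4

// move(west) -> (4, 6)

// sense(west) -> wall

// sense(north) -> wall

// pop() -> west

// move(east) -> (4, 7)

// sense(north) -> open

// push(north) -> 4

// move(north) -> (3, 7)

// sense(north) -> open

// push(north) -> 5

// move(north) -> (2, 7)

// sense(west) -> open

// push(west) -> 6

// move(west) -> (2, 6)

// sense(west) -> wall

// sense(north) -> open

// push(north) -> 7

// move(north) -> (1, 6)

// sense(west) -> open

// push(west) -> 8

// move(west) -> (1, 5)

// sense(west) -> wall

// sense(north) -> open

// push(north) -> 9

// move(north) -> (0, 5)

// sense(west) -> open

// push(west) -> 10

// move(west) -> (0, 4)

// sense(west) -> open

// push(west) -> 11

// move(west) -> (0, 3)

// sense(west) -> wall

// sense(south) -> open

// push(south) -> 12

// move(south) -> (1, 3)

// sense(west) -> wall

// sense(south) -> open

// push(south) -> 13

// move(south) -> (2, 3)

// sense(west) -> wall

// sense(east) -> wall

// sense(south) -> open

// push(south) -> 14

// move(south) -> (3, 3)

// sense(west) -> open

// push(west) -> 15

// move(west) -> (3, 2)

// sense(west) -> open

// push(west) -> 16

// move(west) -> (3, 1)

// sense(west) -> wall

// sense(north) -> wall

// pop() -> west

// move(east) -> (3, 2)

// sense(south) -> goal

// move(south) -> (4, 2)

Answer: (4, 2)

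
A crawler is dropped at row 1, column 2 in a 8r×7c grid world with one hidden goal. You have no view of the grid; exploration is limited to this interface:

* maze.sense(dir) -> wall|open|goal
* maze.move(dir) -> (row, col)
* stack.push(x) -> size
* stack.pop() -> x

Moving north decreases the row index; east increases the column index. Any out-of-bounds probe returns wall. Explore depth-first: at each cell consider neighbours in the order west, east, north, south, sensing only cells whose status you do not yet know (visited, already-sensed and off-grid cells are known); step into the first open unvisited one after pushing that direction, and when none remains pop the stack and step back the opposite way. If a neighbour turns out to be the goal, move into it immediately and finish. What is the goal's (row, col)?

I use sense using west, and observe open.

I run push using west, — result: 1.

I invoke move using west, and see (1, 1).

Invoking sense using west, which returns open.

I invoke push using west, and see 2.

I try move using west, and get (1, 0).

I call sense using north, which returns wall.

Using sense using south, yielding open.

I try push using south, giving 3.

Next I call move using south, and observe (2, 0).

I use sense using east, → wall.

I run sense using south, and observe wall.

Using pop, yielding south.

Then move using north, : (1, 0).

I call pop, giving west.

I run move using east, : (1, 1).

I run sense using north, — result: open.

Now I run push using north, which returns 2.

I call move using north, yielding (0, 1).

Now I run sense using east, yielding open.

Invoking push using east, giving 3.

Then move using east, : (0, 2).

I run sense using east, and get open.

I call push using east, → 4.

Using move using east, : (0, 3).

Now I run sense using east, → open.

Calling push using east, — result: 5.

I try move using east, and get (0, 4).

I use sense using east, : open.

Now I run push using east, : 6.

Calling move using east, and observe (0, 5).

I use sense using east, — result: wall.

I try sense using south, : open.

I use push using south, — result: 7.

Now I run move using south, giving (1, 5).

I invoke sense using west, — result: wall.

I try sense using east, and observe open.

Using push using east, — result: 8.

Now I run move using east, giving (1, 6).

I call sense using south, and observe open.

Then push using south, — result: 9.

I try move using south, and observe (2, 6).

I invoke sense using west, : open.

Using push using west, and get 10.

I try move using west, → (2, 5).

Invoking sense using west, : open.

I try push using west, and get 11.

I use move using west, which returns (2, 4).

Using sense using west, — result: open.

Calling push using west, yielding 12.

Then move using west, giving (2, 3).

I use sense using west, → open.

Calling push using west, and see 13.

Now I run move using west, — result: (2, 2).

I try sense using south, → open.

I run push using south, : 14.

Calling move using south, and see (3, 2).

I call sense using west, yielding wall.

Invoking sense using east, giving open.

Then push using east, → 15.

I use move using east, and get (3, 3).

Then sense using east, and get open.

I invoke push using east, and observe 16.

Invoking move using east, → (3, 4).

Using sense using east, and see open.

Invoking push using east, — result: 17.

Using move using east, — result: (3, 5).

Now I run sense using east, — result: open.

Now I run push using east, : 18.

Then move using east, and get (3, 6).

I try sense using south, and observe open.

Next I call push using south, which returns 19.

I try move using south, giving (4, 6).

Using sense using west, — result: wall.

Next I call sense using south, — result: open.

I use push using south, and observe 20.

I call move using south, which returns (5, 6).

Invoking sense using west, — result: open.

Using push using west, → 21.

I use move using west, and see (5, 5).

Now I run sense using west, → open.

I invoke push using west, and get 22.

I invoke move using west, and observe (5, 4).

Calling sense using west, → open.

I invoke push using west, giving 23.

Calling move using west, giving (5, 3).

Using sense using west, yielding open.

Next I call push using west, : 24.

Invoking move using west, and observe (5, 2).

I run sense using west, : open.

I run push using west, : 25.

Invoking move using west, and see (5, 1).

I try sense using west, : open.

I invoke push using west, : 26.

Using move using west, and see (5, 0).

I use sense using north, : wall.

I call sense using south, and get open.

Calling push using south, which returns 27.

Calling move using south, which returns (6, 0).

Then sense using east, : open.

Next I call push using east, which returns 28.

I call move using east, and observe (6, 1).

I try sense using east, and see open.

Calling push using east, and get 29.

I use move using east, and see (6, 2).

Invoking sense using east, which returns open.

I run push using east, giving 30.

I use move using east, and get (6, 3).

I try sense using east, — result: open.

I use push using east, yielding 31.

Calling move using east, and see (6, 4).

I use sense using east, and get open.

Then push using east, giving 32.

Then move using east, yielding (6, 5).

I try sense using east, — result: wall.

I use sense using south, → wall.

Invoking pop(), which returns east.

Now I run move using west, which returns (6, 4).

Now I run sense using south, : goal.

Invoking move using south, and see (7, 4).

Answer: (7, 4)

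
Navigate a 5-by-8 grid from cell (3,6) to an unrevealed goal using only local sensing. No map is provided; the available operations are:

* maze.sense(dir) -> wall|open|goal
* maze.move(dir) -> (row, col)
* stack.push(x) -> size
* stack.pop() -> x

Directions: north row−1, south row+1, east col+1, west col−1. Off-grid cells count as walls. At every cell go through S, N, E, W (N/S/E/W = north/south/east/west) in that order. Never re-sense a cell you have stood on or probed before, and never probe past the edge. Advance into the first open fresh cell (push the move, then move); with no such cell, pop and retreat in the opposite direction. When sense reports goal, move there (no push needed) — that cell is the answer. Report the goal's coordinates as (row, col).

Invoking maze.sense using dir='south', : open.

Then stack.push using x='south', and observe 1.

Calling maze.move using dir='south', → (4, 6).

I try maze.sense using dir='east', and get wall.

Then maze.sense using dir='west', : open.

Now I run stack.push using x='west', and observe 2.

Using maze.move using dir='west', — result: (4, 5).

I try maze.sense using dir='north', which returns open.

Now I run stack.push using x='north', — result: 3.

I call maze.move using dir='north', and observe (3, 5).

Using maze.sense using dir='north', which returns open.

I invoke stack.push using x='north', and get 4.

Using maze.move using dir='north', which returns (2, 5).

Invoking maze.sense using dir='north', which returns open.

Now I run stack.push using x='north', and see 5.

Then maze.move using dir='north', and observe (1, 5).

I use maze.sense using dir='north', : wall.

Next I call maze.sense using dir='east', and observe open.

Invoking stack.push using x='east', yielding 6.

Using maze.move using dir='east', — result: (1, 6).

I use maze.sense using dir='south', — result: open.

Then stack.push using x='south', which returns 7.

Invoking maze.move using dir='south', giving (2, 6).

Invoking maze.sense using dir='east', giving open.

Calling stack.push using x='east', which returns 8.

I invoke maze.move using dir='east', and get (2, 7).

I invoke maze.sense using dir='south', giving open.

I invoke stack.push using x='south', → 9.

I use maze.move using dir='south', — result: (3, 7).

Invoking stack.pop(), → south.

Using maze.move using dir='north', and get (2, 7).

Now I run maze.sense using dir='north', — result: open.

Invoking stack.push using x='north', : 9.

I run maze.move using dir='north', and see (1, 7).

I use maze.sense using dir='north', and get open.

Next I call stack.push using x='north', and get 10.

Calling maze.move using dir='north', giving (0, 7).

Now I run maze.sense using dir='west', and see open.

Invoking stack.push using x='west', giving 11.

Calling maze.move using dir='west', : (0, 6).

I run stack.pop, and see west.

I use maze.move using dir='east', and observe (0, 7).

I run stack.pop, which returns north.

I use maze.move using dir='south', — result: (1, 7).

I call stack.pop(), yielding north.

I run maze.move using dir='south', and see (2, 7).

I use stack.pop, and observe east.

I call maze.move using dir='west', → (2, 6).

Invoking stack.pop(), and observe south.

I invoke maze.move using dir='north', — result: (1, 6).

Calling stack.pop(), : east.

I run maze.move using dir='west', : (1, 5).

Next I call maze.sense using dir='west', yielding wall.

I invoke stack.pop, and see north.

I use maze.move using dir='south', : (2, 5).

Using maze.sense using dir='west', : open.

Now I run stack.push using x='west', → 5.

I invoke maze.move using dir='west', and get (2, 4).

Using maze.sense using dir='south', → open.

I try stack.push using x='south', yielding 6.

Then maze.move using dir='south', and observe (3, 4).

I run maze.sense using dir='south', and get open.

Next I call stack.push using x='south', — result: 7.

Calling maze.move using dir='south', and observe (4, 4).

Using maze.sense using dir='west', yielding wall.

I call stack.pop(), which returns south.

I call maze.move using dir='north', and observe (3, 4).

Using maze.sense using dir='west', and observe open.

Calling stack.push using x='west', giving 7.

Then maze.move using dir='west', : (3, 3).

Now I run maze.sense using dir='north', giving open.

Next I call stack.push using x='north', — result: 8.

I try maze.move using dir='north', — result: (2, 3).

Using maze.sense using dir='north', — result: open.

I run stack.push using x='north', and see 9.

Now I run maze.move using dir='north', and see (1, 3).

I try maze.sense using dir='north', → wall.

I run maze.sense using dir='west', giving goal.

I try maze.move using dir='west', yielding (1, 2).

Answer: (1, 2)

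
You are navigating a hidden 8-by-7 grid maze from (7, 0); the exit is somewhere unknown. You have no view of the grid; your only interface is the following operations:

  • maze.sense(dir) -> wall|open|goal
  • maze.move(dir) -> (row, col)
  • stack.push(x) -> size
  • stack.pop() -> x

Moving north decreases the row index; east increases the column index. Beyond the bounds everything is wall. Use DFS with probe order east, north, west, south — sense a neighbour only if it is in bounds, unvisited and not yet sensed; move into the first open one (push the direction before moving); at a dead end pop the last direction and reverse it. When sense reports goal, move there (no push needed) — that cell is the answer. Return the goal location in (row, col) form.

Then maze.sense passing dir→east, : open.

I invoke stack.push passing x→east, and see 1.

Calling maze.move passing dir→east, and get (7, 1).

Invoking maze.sense passing dir→east, giving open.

Invoking stack.push passing x→east, yielding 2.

I run maze.move passing dir→east, which returns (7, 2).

I run maze.sense passing dir→east, yielding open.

I call stack.push passing x→east, : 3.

Calling maze.move passing dir→east, → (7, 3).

Next I call maze.sense passing dir→east, and get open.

Then stack.push passing x→east, and observe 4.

Next I call maze.move passing dir→east, which returns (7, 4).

Using maze.sense passing dir→east, — result: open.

I invoke stack.push passing x→east, which returns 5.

I invoke maze.move passing dir→east, and see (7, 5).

I run maze.sense passing dir→east, giving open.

Then stack.push passing x→east, which returns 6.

Invoking maze.move passing dir→east, and see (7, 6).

Using maze.sense passing dir→north, and get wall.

Using stack.pop(), and get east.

Now I run maze.move passing dir→west, which returns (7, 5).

Now I run maze.sense passing dir→north, and observe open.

I try stack.push passing x→north, and observe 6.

I call maze.move passing dir→north, yielding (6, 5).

I call maze.sense passing dir→north, and observe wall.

I use maze.sense passing dir→west, and observe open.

I try stack.push passing x→west, giving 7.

Calling maze.move passing dir→west, and observe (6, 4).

I run maze.sense passing dir→north, giving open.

Using stack.push passing x→north, yielding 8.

I try maze.move passing dir→north, yielding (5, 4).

I try maze.sense passing dir→north, giving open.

Calling stack.push passing x→north, giving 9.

Invoking maze.move passing dir→north, → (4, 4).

Now I run maze.sense passing dir→east, → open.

Now I run stack.push passing x→east, → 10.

Then maze.move passing dir→east, : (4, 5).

Using maze.sense passing dir→east, : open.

Calling stack.push passing x→east, and get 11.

Using maze.move passing dir→east, and observe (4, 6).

I invoke maze.sense passing dir→north, and see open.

Then stack.push passing x→north, : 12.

Now I run maze.move passing dir→north, giving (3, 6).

I invoke maze.sense passing dir→north, and observe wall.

I use maze.sense passing dir→west, yielding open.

I invoke stack.push passing x→west, which returns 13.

Calling maze.move passing dir→west, and observe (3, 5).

Then maze.sense passing dir→north, which returns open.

I use stack.push passing x→north, → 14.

I call maze.move passing dir→north, → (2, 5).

I run maze.sense passing dir→north, giving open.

I call stack.push passing x→north, : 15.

Now I run maze.move passing dir→north, : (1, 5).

Invoking maze.sense passing dir→east, — result: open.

Using stack.push passing x→east, which returns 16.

Next I call maze.move passing dir→east, : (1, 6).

I run maze.sense passing dir→north, and observe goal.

I call maze.move passing dir→north, and get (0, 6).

Answer: (0, 6)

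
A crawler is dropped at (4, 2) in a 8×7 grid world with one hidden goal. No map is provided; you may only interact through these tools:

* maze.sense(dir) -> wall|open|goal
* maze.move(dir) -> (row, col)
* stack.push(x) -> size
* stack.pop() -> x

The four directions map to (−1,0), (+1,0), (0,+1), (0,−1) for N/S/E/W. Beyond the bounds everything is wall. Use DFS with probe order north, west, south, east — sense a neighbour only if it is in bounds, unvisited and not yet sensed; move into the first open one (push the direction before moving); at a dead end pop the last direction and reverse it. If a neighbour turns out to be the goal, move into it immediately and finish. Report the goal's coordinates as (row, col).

// sense(dir: north) -> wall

// sense(dir: west) -> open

// push(x: west) -> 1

// move(dir: west) -> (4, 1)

// sense(dir: north) -> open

// push(x: north) -> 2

// move(dir: north) -> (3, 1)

// sense(dir: north) -> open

// push(x: north) -> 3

// move(dir: north) -> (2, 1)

// sense(dir: north) -> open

// push(x: north) -> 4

// move(dir: north) -> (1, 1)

// sense(dir: north) -> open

// push(x: north) -> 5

// move(dir: north) -> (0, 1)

// sense(dir: west) -> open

// push(x: west) -> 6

// move(dir: west) -> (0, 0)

// sense(dir: south) -> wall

// pop() -> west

// move(dir: east) -> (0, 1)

// sense(dir: east) -> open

// push(x: east) -> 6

// move(dir: east) -> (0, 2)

// sense(dir: south) -> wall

// sense(dir: east) -> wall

// pop() -> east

// move(dir: west) -> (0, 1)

// pop() -> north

// move(dir: south) -> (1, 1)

// pop() -> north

// move(dir: south) -> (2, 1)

// sense(dir: west) -> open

// push(x: west) -> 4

// move(dir: west) -> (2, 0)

// sense(dir: south) -> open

// push(x: south) -> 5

// move(dir: south) -> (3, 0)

// sense(dir: south) -> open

// push(x: south) -> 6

// move(dir: south) -> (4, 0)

// sense(dir: south) -> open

// push(x: south) -> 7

// move(dir: south) -> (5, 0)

// sense(dir: south) -> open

// push(x: south) -> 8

// move(dir: south) -> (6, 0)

// sense(dir: south) -> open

// push(x: south) -> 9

// move(dir: south) -> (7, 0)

// sense(dir: east) -> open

// push(x: east) -> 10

// move(dir: east) -> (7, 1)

// sense(dir: north) -> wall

// sense(dir: east) -> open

// push(x: east) -> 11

// move(dir: east) -> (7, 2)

// sense(dir: north) -> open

// push(x: north) -> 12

// move(dir: north) -> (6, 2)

// sense(dir: north) -> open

// push(x: north) -> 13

// move(dir: north) -> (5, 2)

// sense(dir: west) -> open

// push(x: west) -> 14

// move(dir: west) -> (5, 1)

// pop() -> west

// move(dir: east) -> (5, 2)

// sense(dir: east) -> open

// push(x: east) -> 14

// move(dir: east) -> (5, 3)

// sense(dir: north) -> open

// push(x: north) -> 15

// move(dir: north) -> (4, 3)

// sense(dir: north) -> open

// push(x: north) -> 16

// move(dir: north) -> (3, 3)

// sense(dir: north) -> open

// push(x: north) -> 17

// move(dir: north) -> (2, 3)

// sense(dir: north) -> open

// push(x: north) -> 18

// move(dir: north) -> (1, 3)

// sense(dir: east) -> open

// push(x: east) -> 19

// move(dir: east) -> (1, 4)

// sense(dir: north) -> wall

// sense(dir: south) -> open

// push(x: south) -> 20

// move(dir: south) -> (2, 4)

// sense(dir: south) -> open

// push(x: south) -> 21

// move(dir: south) -> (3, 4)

// sense(dir: south) -> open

// push(x: south) -> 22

// move(dir: south) -> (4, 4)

// sense(dir: south) -> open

// push(x: south) -> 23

// move(dir: south) -> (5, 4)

// sense(dir: south) -> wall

// sense(dir: east) -> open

// push(x: east) -> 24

// move(dir: east) -> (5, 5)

// sense(dir: north) -> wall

// sense(dir: south) -> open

// push(x: south) -> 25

// move(dir: south) -> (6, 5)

// sense(dir: south) -> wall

// sense(dir: east) -> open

// push(x: east) -> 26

// move(dir: east) -> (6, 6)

// sense(dir: north) -> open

// push(x: north) -> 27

// move(dir: north) -> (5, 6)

// sense(dir: north) -> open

// push(x: north) -> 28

// move(dir: north) -> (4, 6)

// sense(dir: north) -> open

// push(x: north) -> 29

// move(dir: north) -> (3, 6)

// sense(dir: north) -> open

// push(x: north) -> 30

// move(dir: north) -> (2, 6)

// sense(dir: north) -> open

// push(x: north) -> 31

// move(dir: north) -> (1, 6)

// sense(dir: north) -> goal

// move(dir: north) -> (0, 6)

Answer: (0, 6)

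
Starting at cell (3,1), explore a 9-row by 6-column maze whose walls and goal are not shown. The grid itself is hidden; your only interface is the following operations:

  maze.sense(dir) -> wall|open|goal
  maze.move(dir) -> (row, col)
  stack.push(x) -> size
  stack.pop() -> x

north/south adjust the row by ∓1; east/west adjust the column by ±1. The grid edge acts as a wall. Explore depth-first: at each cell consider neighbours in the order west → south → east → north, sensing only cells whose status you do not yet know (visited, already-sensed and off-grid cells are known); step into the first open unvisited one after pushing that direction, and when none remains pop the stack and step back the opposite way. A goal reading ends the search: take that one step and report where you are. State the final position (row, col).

% 1. maze.sense(dir='west') => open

% 2. stack.push(x='west') => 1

% 3. maze.move(dir='west') => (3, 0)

% 4. maze.sense(dir='south') => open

% 5. stack.push(x='south') => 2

% 6. maze.move(dir='south') => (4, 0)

% 7. maze.sense(dir='south') => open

% 8. stack.push(x='south') => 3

% 9. maze.move(dir='south') => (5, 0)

% 10. maze.sense(dir='south') => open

% 11. stack.push(x='south') => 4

% 12. maze.move(dir='south') => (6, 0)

% 13. maze.sense(dir='south') => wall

% 14. maze.sense(dir='east') => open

% 15. stack.push(x='east') => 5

% 16. maze.move(dir='east') => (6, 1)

% 17. maze.sense(dir='south') => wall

% 18. maze.sense(dir='east') => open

% 19. stack.push(x='east') => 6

% 20. maze.move(dir='east') => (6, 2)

% 21. maze.sense(dir='south') => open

% 22. stack.push(x='south') => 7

% 23. maze.move(dir='south') => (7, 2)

% 24. maze.sense(dir='south') => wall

% 25. maze.sense(dir='east') => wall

% 26. stack.pop() => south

% 27. maze.move(dir='north') => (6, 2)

% 28. maze.sense(dir='east') => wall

% 29. maze.sense(dir='north') => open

% 30. stack.push(x='north') => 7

% 31. maze.move(dir='north') => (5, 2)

% 32. maze.sense(dir='west') => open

% 33. stack.push(x='west') => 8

% 34. maze.move(dir='west') => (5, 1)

% 35. maze.sense(dir='north') => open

% 36. stack.push(x='north') => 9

% 37. maze.move(dir='north') => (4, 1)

% 38. maze.sense(dir='east') => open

% 39. stack.push(x='east') => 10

% 40. maze.move(dir='east') => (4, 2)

% 41. maze.sense(dir='east') => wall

% 42. maze.sense(dir='north') => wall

% 43. stack.pop() => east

% 44. maze.move(dir='west') => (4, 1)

% 45. stack.pop() => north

% 46. maze.move(dir='south') => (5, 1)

% 47. stack.pop() => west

% 48. maze.move(dir='east') => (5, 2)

% 49. maze.sense(dir='east') => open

% 50. stack.push(x='east') => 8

% 51. maze.move(dir='east') => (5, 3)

% 52. maze.sense(dir='east') => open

% 53. stack.push(x='east') => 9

% 54. maze.move(dir='east') => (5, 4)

% 55. maze.sense(dir='south') => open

% 56. stack.push(x='south') => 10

% 57. maze.move(dir='south') => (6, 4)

% 58. maze.sense(dir='south') => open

% 59. stack.push(x='south') => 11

% 60. maze.move(dir='south') => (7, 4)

% 61. maze.sense(dir='south') => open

% 62. stack.push(x='south') => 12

% 63. maze.move(dir='south') => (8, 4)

% 64. maze.sense(dir='west') => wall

% 65. maze.sense(dir='east') => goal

% 66. maze.move(dir='east') => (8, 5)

Answer: (8, 5)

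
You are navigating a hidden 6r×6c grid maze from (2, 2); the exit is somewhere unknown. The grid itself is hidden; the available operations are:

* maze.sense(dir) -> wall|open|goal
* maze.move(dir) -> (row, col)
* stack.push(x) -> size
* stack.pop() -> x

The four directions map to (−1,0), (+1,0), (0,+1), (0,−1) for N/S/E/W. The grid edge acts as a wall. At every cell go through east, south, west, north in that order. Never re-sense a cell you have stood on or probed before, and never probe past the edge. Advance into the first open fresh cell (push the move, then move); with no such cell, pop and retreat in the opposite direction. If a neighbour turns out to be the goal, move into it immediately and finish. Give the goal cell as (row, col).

·→ maze.sense(dir='east')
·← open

·→ stack.push(x='east')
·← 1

·→ maze.move(dir='east')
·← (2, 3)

·→ maze.sense(dir='east')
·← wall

·→ maze.sense(dir='south')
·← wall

·→ maze.sense(dir='north')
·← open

·→ stack.push(x='north')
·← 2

·→ maze.move(dir='north')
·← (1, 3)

·→ maze.sense(dir='east')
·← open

·→ stack.push(x='east')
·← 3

·→ maze.move(dir='east')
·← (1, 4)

·→ maze.sense(dir='east')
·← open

·→ stack.push(x='east')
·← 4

·→ maze.move(dir='east')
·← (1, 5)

·→ maze.sense(dir='south')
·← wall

·→ maze.sense(dir='north')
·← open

·→ stack.push(x='north')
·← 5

·→ maze.move(dir='north')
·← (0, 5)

·→ maze.sense(dir='west')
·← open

·→ stack.push(x='west')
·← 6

·→ maze.move(dir='west')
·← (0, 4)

·→ maze.sense(dir='west')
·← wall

·→ stack.pop()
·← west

·→ maze.move(dir='east')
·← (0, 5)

·→ stack.pop()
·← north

·→ maze.move(dir='south')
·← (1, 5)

·→ stack.pop()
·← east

·→ maze.move(dir='west')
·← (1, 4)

·→ stack.pop()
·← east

·→ maze.move(dir='west')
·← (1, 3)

·→ maze.sense(dir='west')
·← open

·→ stack.push(x='west')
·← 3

·→ maze.move(dir='west')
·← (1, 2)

·→ maze.sense(dir='west')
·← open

·→ stack.push(x='west')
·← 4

·→ maze.move(dir='west')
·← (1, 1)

·→ maze.sense(dir='south')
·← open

·→ stack.push(x='south')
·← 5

·→ maze.move(dir='south')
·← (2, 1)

·→ maze.sense(dir='south')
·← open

·→ stack.push(x='south')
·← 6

·→ maze.move(dir='south')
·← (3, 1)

·→ maze.sense(dir='east')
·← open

·→ stack.push(x='east')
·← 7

·→ maze.move(dir='east')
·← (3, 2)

·→ maze.sense(dir='south')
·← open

·→ stack.push(x='south')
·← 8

·→ maze.move(dir='south')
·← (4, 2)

·→ maze.sense(dir='east')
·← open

·→ stack.push(x='east')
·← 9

·→ maze.move(dir='east')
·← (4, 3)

·→ maze.sense(dir='east')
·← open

·→ stack.push(x='east')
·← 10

·→ maze.move(dir='east')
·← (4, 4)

·→ maze.sense(dir='east')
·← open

·→ stack.push(x='east')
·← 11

·→ maze.move(dir='east')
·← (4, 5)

·→ maze.sense(dir='south')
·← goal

·→ maze.move(dir='south')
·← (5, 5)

Answer: (5, 5)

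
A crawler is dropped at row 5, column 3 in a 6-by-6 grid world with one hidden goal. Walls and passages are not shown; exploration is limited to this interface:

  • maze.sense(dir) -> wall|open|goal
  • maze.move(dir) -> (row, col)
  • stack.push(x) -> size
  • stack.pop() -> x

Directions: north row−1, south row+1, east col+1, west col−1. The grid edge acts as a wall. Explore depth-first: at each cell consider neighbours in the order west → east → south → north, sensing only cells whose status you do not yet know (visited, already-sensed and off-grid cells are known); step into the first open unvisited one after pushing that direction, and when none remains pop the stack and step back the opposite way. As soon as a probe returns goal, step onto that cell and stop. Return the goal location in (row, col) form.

Do: maze.sense[dir=west]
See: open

Do: stack.push[x=west]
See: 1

Do: maze.move[dir=west]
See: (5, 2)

Do: maze.sense[dir=west]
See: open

Do: stack.push[x=west]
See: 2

Do: maze.move[dir=west]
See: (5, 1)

Do: maze.sense[dir=west]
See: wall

Do: maze.sense[dir=north]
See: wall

Do: stack.pop[]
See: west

Do: maze.move[dir=east]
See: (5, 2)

Do: maze.sense[dir=north]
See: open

Do: stack.push[x=north]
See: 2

Do: maze.move[dir=north]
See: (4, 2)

Do: maze.sense[dir=east]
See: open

Do: stack.push[x=east]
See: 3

Do: maze.move[dir=east]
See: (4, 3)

Do: maze.sense[dir=east]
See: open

Do: stack.push[x=east]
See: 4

Do: maze.move[dir=east]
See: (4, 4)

Do: maze.sense[dir=east]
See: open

Do: stack.push[x=east]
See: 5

Do: maze.move[dir=east]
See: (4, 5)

Do: maze.sense[dir=south]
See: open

Do: stack.push[x=south]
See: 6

Do: maze.move[dir=south]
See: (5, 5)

Do: maze.sense[dir=west]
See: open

Do: stack.push[x=west]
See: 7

Do: maze.move[dir=west]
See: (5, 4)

Do: stack.pop[]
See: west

Do: maze.move[dir=east]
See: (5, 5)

Do: stack.pop[]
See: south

Do: maze.move[dir=north]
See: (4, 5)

Do: maze.sense[dir=north]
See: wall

Do: stack.pop[]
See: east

Do: maze.move[dir=west]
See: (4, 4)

Do: maze.sense[dir=north]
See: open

Do: stack.push[x=north]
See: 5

Do: maze.move[dir=north]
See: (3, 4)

Do: maze.sense[dir=west]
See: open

Do: stack.push[x=west]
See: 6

Do: maze.move[dir=west]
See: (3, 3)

Do: maze.sense[dir=west]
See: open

Do: stack.push[x=west]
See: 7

Do: maze.move[dir=west]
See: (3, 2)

Do: maze.sense[dir=west]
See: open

Do: stack.push[x=west]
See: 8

Do: maze.move[dir=west]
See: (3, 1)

Do: maze.sense[dir=west]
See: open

Do: stack.push[x=west]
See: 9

Do: maze.move[dir=west]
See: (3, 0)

Do: maze.sense[dir=south]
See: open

Do: stack.push[x=south]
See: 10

Do: maze.move[dir=south]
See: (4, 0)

Do: stack.pop[]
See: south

Do: maze.move[dir=north]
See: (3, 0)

Do: maze.sense[dir=north]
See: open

Do: stack.push[x=north]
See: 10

Do: maze.move[dir=north]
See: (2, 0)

Do: maze.sense[dir=east]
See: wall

Do: maze.sense[dir=north]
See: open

Do: stack.push[x=north]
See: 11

Do: maze.move[dir=north]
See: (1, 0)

Do: maze.sense[dir=east]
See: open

Do: stack.push[x=east]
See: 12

Do: maze.move[dir=east]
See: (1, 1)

Do: maze.sense[dir=east]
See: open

Do: stack.push[x=east]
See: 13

Do: maze.move[dir=east]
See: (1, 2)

Do: maze.sense[dir=east]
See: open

Do: stack.push[x=east]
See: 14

Do: maze.move[dir=east]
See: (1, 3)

Do: maze.sense[dir=east]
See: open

Do: stack.push[x=east]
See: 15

Do: maze.move[dir=east]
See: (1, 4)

Do: maze.sense[dir=east]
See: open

Do: stack.push[x=east]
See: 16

Do: maze.move[dir=east]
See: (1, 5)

Do: maze.sense[dir=south]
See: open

Do: stack.push[x=south]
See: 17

Do: maze.move[dir=south]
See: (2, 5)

Do: maze.sense[dir=west]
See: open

Do: stack.push[x=west]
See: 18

Do: maze.move[dir=west]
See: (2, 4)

Do: maze.sense[dir=west]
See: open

Do: stack.push[x=west]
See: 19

Do: maze.move[dir=west]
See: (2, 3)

Do: maze.sense[dir=west]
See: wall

Do: stack.pop[]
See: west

Do: maze.move[dir=east]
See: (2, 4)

Do: stack.pop[]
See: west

Do: maze.move[dir=east]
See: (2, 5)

Do: stack.pop[]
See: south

Do: maze.move[dir=north]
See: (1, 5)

Do: maze.sense[dir=north]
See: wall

Do: stack.pop[]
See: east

Do: maze.move[dir=west]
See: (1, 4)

Do: maze.sense[dir=north]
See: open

Do: stack.push[x=north]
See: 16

Do: maze.move[dir=north]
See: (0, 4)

Do: maze.sense[dir=west]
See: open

Do: stack.push[x=west]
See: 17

Do: maze.move[dir=west]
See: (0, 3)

Do: maze.sense[dir=west]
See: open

Do: stack.push[x=west]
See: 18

Do: maze.move[dir=west]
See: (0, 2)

Do: maze.sense[dir=west]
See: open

Do: stack.push[x=west]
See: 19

Do: maze.move[dir=west]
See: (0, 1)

Do: maze.sense[dir=west]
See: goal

Do: maze.move[dir=west]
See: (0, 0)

Answer: (0, 0)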